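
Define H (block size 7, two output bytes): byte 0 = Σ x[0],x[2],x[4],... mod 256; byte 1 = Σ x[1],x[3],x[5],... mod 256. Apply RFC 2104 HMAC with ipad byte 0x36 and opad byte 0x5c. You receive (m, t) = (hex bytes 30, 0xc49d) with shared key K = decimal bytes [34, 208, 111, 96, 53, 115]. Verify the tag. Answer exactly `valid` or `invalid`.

Key decimal bytes [34, 208, 111, 96, 53, 115] = 22 d0 6f 60 35 73 is 6 bytes ≤ B = 7; zero-pad to 7 bytes: K' = 22 d0 6f 60 35 73 00.
K' ⊕ ipad = 14 e6 59 56 03 45 36; K' ⊕ opad = 7e 8c 33 3c 69 2f 5c.
Inner hash: even-index sum = 166 mod 256 = 166; odd-index sum = 433 mod 256 = 177 → a6 b1.
Outer hash (recomputed tag): even-index sum = 551 mod 256 = 39; odd-index sum = 413 mod 256 = 157 → 27 9d.
Recomputed tag = 279d; claimed = c49d → mismatch.

invalid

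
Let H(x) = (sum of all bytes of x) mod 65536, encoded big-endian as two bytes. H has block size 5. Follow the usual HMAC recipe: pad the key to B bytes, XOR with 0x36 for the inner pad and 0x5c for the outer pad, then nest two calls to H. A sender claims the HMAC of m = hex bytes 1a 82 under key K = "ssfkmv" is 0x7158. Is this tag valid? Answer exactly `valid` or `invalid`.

Key "ssfkmv" = 73 73 66 6b 6d 76 is 6 bytes > B = 5, so hash it first: H(key) = 02 9a, then zero-pad to 5 bytes: K' = 02 9a 00 00 00.
K' ⊕ ipad = 34 ac 36 36 36; K' ⊕ opad = 5e c6 5c 5c 5c.
Inner hash: sum = 52+172+54+54+54+26+130 = 542 → 02 1e.
Outer hash (recomputed tag): sum = 94+198+92+92+92+2+30 = 600 → 02 58.
Recomputed tag = 0258; claimed = 7158 → mismatch.

invalid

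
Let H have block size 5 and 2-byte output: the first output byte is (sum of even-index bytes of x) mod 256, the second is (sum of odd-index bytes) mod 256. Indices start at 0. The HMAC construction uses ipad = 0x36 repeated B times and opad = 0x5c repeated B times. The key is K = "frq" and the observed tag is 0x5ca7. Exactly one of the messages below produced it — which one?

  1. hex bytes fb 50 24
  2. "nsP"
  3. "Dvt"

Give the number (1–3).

1

Key "frq" = 66 72 71 is 3 bytes ≤ B = 5; zero-pad to 5 bytes: K' = 66 72 71 00 00.
K' ⊕ ipad = 50 44 47 36 36; K' ⊕ opad = 3a 2e 2d 5c 5c.
m1: inner = H(50 44 47 36 36 fb 50 24) = 1d 99; tag = H(3a 2e 2d 5c 5c 1d 99) = 5ca7 ← matches
m2: inner = H(50 44 47 36 36 6e 73 50) = 40 38; tag = H(3a 2e 2d 5c 5c 40 38) = fbca
m3: inner = H(50 44 47 36 36 44 76 74) = 43 32; tag = H(3a 2e 2d 5c 5c 43 32) = f5cd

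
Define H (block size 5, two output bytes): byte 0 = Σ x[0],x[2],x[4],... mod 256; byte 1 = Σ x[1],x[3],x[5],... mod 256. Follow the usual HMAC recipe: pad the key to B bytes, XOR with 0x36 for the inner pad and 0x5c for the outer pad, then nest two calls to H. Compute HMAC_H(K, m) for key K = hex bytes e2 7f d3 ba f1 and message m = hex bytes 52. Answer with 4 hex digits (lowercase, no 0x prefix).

2189

Key hex bytes e2 7f d3 ba f1 is exactly B = 5 bytes: K' = e2 7f d3 ba f1.
K' ⊕ ipad = d4 49 e5 8c c7.  K' ⊕ opad = be 23 8f e6 ad.
Inner input = (K'⊕ipad) ∥ m = d4 49 e5 8c c7 ∥ 52.
Inner hash: even-index sum = 640 mod 256 = 128; odd-index sum = 295 mod 256 = 39 → 80 27.
Outer input = (K'⊕opad) ∥ inner = be 23 8f e6 ad ∥ 80 27.
Outer hash (tag): even-index sum = 545 mod 256 = 33; odd-index sum = 393 mod 256 = 137 → 21 89.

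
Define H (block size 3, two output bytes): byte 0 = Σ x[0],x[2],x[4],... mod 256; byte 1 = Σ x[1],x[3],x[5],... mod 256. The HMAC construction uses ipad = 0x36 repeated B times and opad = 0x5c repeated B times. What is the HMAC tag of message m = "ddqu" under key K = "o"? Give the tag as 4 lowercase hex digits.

Key "o" = 6f is 1 byte ≤ B = 3; zero-pad to 3 bytes: K' = 6f 00 00.
K' ⊕ ipad = 59 36 36.  K' ⊕ opad = 33 5c 5c.
Inner input = (K'⊕ipad) ∥ m = 59 36 36 ∥ 64 64 71 75.
Inner hash: even-index sum = 360 mod 256 = 104; odd-index sum = 267 mod 256 = 11 → 68 0b.
Outer input = (K'⊕opad) ∥ inner = 33 5c 5c ∥ 68 0b.
Outer hash (tag): even-index sum = 154 mod 256 = 154; odd-index sum = 196 mod 256 = 196 → 9a c4.

9ac4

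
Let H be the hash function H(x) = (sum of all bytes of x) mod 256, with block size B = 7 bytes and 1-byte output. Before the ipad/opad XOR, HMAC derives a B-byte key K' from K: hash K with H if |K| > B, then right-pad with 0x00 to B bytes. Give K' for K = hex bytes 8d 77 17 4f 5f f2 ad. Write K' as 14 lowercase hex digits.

8d77174f5ff2ad

Key hex bytes 8d 77 17 4f 5f f2 ad is exactly B = 7 bytes: K' = 8d 77 17 4f 5f f2 ad.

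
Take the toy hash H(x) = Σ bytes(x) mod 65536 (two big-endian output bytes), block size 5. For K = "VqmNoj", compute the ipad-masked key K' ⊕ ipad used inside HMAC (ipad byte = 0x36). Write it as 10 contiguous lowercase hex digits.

346d363636

Key "VqmNoj" = 56 71 6d 4e 6f 6a is 6 bytes > B = 5, so hash it first: H(key) = 02 5b, then zero-pad to 5 bytes: K' = 02 5b 00 00 00.
XOR each byte with 0x36: 02⊕36=34, 5b⊕36=6d, 00⊕36=36, 00⊕36=36, 00⊕36=36.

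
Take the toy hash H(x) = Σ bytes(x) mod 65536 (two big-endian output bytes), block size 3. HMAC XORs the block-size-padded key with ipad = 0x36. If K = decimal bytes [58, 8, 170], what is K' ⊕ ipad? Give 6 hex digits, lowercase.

0c3e9c

Key decimal bytes [58, 8, 170] = 3a 08 aa is exactly B = 3 bytes: K' = 3a 08 aa.
XOR each byte with 0x36: 3a⊕36=0c, 08⊕36=3e, aa⊕36=9c.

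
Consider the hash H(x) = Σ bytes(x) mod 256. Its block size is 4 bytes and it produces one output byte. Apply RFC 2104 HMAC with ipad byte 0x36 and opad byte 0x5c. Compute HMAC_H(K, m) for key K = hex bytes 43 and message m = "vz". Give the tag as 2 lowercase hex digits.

3a

Key hex bytes 43 is 1 byte ≤ B = 4; zero-pad to 4 bytes: K' = 43 00 00 00.
K' ⊕ ipad = 75 36 36 36.  K' ⊕ opad = 1f 5c 5c 5c.
Inner input = (K'⊕ipad) ∥ m = 75 36 36 36 ∥ 76 7a.
Inner hash: sum = 117+54+54+54+118+122 = 519; mod 256 = 7 → 07.
Outer input = (K'⊕opad) ∥ inner = 1f 5c 5c 5c ∥ 07.
Outer hash (tag): sum = 31+92+92+92+7 = 314; mod 256 = 58 → 3a.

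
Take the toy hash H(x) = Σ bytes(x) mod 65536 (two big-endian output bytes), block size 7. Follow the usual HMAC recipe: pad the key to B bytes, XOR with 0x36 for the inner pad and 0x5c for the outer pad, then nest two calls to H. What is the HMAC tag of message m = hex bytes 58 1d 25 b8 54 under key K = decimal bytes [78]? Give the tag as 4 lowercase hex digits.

Key decimal bytes [78] = 4e is 1 byte ≤ B = 7; zero-pad to 7 bytes: K' = 4e 00 00 00 00 00 00.
K' ⊕ ipad = 78 36 36 36 36 36 36.  K' ⊕ opad = 12 5c 5c 5c 5c 5c 5c.
Inner input = (K'⊕ipad) ∥ m = 78 36 36 36 36 36 36 ∥ 58 1d 25 b8 54.
Inner hash: sum = 120+54+54+54+54+54+54+88+29+37+184+84 = 866 → 03 62.
Outer input = (K'⊕opad) ∥ inner = 12 5c 5c 5c 5c 5c 5c ∥ 03 62.
Outer hash (tag): sum = 18+92+92+92+92+92+92+3+98 = 671 → 02 9f.

029f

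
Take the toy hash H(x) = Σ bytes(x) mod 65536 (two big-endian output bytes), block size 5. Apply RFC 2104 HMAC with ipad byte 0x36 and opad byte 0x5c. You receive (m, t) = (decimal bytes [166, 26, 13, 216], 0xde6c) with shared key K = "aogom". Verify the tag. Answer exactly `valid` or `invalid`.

invalid

Key "aogom" = 61 6f 67 6f 6d is exactly B = 5 bytes: K' = 61 6f 67 6f 6d.
K' ⊕ ipad = 57 59 51 59 5b; K' ⊕ opad = 3d 33 3b 33 31.
Inner hash: sum = 87+89+81+89+91+166+26+13+216 = 858 → 03 5a.
Outer hash (recomputed tag): sum = 61+51+59+51+49+3+90 = 364 → 01 6c.
Recomputed tag = 016c; claimed = de6c → mismatch.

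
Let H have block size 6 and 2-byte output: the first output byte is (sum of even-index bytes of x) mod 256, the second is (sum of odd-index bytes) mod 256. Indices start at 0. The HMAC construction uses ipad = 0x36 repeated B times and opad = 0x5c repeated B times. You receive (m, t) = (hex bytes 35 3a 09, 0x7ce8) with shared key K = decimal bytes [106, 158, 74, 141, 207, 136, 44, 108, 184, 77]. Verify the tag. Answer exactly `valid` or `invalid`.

Key decimal bytes [106, 158, 74, 141, 207, 136, 44, 108, 184, 77] = 6a 9e 4a 8d cf 88 2c 6c b8 4d is 10 bytes > B = 6, so hash it first: H(key) = 67 6c, then zero-pad to 6 bytes: K' = 67 6c 00 00 00 00.
K' ⊕ ipad = 51 5a 36 36 36 36; K' ⊕ opad = 3b 30 5c 5c 5c 5c.
Inner hash: even-index sum = 251 mod 256 = 251; odd-index sum = 256 mod 256 = 0 → fb 00.
Outer hash (recomputed tag): even-index sum = 494 mod 256 = 238; odd-index sum = 232 mod 256 = 232 → ee e8.
Recomputed tag = eee8; claimed = 7ce8 → mismatch.

invalid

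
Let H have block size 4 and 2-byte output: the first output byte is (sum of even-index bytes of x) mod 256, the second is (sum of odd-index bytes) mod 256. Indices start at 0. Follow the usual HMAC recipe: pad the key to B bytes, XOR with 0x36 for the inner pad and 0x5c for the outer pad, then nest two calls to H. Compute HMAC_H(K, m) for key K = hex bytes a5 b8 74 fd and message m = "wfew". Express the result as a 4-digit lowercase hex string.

d2bb

Key hex bytes a5 b8 74 fd is exactly B = 4 bytes: K' = a5 b8 74 fd.
K' ⊕ ipad = 93 8e 42 cb.  K' ⊕ opad = f9 e4 28 a1.
Inner input = (K'⊕ipad) ∥ m = 93 8e 42 cb ∥ 77 66 65 77.
Inner hash: even-index sum = 433 mod 256 = 177; odd-index sum = 566 mod 256 = 54 → b1 36.
Outer input = (K'⊕opad) ∥ inner = f9 e4 28 a1 ∥ b1 36.
Outer hash (tag): even-index sum = 466 mod 256 = 210; odd-index sum = 443 mod 256 = 187 → d2 bb.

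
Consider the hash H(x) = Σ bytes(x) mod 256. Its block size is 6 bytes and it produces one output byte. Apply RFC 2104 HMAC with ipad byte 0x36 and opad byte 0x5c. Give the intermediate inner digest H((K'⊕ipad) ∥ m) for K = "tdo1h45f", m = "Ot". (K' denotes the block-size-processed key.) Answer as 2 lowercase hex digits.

6a

Key "tdo1h45f" = 74 64 6f 31 68 34 35 66 is 8 bytes > B = 6, so hash it first: H(key) = af, then zero-pad to 6 bytes: K' = af 00 00 00 00 00.
K' ⊕ ipad = 99 36 36 36 36 36.
Inner input = 99 36 36 36 36 36 ∥ 4f 74.
Inner hash: sum = 153+54+54+54+54+54+79+116 = 618; mod 256 = 106 → 6a.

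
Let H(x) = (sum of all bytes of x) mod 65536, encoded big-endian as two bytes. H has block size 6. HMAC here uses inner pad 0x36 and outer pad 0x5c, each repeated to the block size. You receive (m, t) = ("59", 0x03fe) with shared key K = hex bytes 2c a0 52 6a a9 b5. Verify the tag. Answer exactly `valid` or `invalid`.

Key hex bytes 2c a0 52 6a a9 b5 is exactly B = 6 bytes: K' = 2c a0 52 6a a9 b5.
K' ⊕ ipad = 1a 96 64 5c 9f 83; K' ⊕ opad = 70 fc 0e 36 f5 e9.
Inner hash: sum = 26+150+100+92+159+131+53+57 = 768 → 03 00.
Outer hash (recomputed tag): sum = 112+252+14+54+245+233+3+0 = 913 → 03 91.
Recomputed tag = 0391; claimed = 03fe → mismatch.

invalid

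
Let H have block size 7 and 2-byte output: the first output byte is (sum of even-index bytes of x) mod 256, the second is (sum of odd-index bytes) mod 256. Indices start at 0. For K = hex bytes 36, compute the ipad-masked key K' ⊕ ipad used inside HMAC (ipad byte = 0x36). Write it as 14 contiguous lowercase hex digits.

Key hex bytes 36 is 1 byte ≤ B = 7; zero-pad to 7 bytes: K' = 36 00 00 00 00 00 00.
XOR each byte with 0x36: 36⊕36=00, 00⊕36=36, 00⊕36=36, 00⊕36=36, 00⊕36=36, 00⊕36=36, 00⊕36=36.

00363636363636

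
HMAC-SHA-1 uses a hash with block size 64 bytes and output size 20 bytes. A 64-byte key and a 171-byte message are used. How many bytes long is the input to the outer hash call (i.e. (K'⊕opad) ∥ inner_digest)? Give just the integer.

84

Key is 64 ≤ 64 bytes, zero-padded: |K'| = 64.
Outer input = (K'⊕opad) ∥ H(inner) → 64 + 20 = 84 bytes.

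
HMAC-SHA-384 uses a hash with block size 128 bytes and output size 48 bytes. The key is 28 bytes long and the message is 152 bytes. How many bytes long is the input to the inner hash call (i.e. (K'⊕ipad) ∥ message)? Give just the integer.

Key is 28 ≤ 128 bytes, zero-padded: |K'| = 128.
Inner input = (K'⊕ipad) ∥ m → 128 + 152 = 280 bytes.

280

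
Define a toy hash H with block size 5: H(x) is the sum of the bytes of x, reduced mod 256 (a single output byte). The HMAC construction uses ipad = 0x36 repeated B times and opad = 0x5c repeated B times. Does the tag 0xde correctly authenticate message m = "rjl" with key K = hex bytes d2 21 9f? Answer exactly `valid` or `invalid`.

valid

Key hex bytes d2 21 9f is 3 bytes ≤ B = 5; zero-pad to 5 bytes: K' = d2 21 9f 00 00.
K' ⊕ ipad = e4 17 a9 36 36; K' ⊕ opad = 8e 7d c3 5c 5c.
Inner hash: sum = 228+23+169+54+54+114+106+108 = 856; mod 256 = 88 → 58.
Outer hash (recomputed tag): sum = 142+125+195+92+92+88 = 734; mod 256 = 222 → de.
Recomputed tag = de; claimed = de → match.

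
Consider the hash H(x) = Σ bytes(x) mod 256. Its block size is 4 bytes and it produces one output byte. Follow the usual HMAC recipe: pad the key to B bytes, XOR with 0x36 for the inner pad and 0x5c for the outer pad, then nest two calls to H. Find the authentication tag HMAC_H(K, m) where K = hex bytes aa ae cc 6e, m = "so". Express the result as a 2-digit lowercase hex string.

12

Key hex bytes aa ae cc 6e is exactly B = 4 bytes: K' = aa ae cc 6e.
K' ⊕ ipad = 9c 98 fa 58.  K' ⊕ opad = f6 f2 90 32.
Inner input = (K'⊕ipad) ∥ m = 9c 98 fa 58 ∥ 73 6f.
Inner hash: sum = 156+152+250+88+115+111 = 872; mod 256 = 104 → 68.
Outer input = (K'⊕opad) ∥ inner = f6 f2 90 32 ∥ 68.
Outer hash (tag): sum = 246+242+144+50+104 = 786; mod 256 = 18 → 12.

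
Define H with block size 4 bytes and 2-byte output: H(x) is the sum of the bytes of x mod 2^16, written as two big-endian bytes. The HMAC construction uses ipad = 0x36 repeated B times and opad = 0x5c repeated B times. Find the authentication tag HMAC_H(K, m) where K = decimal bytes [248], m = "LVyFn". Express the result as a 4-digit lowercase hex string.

01fa

Key decimal bytes [248] = f8 is 1 byte ≤ B = 4; zero-pad to 4 bytes: K' = f8 00 00 00.
K' ⊕ ipad = ce 36 36 36.  K' ⊕ opad = a4 5c 5c 5c.
Inner input = (K'⊕ipad) ∥ m = ce 36 36 36 ∥ 4c 56 79 46 6e.
Inner hash: sum = 206+54+54+54+76+86+121+70+110 = 831 → 03 3f.
Outer input = (K'⊕opad) ∥ inner = a4 5c 5c 5c ∥ 03 3f.
Outer hash (tag): sum = 164+92+92+92+3+63 = 506 → 01 fa.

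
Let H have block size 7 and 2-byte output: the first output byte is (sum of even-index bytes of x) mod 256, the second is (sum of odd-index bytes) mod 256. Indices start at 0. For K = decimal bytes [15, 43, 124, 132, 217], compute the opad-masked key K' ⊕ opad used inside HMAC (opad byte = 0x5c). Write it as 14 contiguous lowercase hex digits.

537720d8855c5c

Key decimal bytes [15, 43, 124, 132, 217] = 0f 2b 7c 84 d9 is 5 bytes ≤ B = 7; zero-pad to 7 bytes: K' = 0f 2b 7c 84 d9 00 00.
XOR each byte with 0x5c: 0f⊕5c=53, 2b⊕5c=77, 7c⊕5c=20, 84⊕5c=d8, d9⊕5c=85, 00⊕5c=5c, 00⊕5c=5c.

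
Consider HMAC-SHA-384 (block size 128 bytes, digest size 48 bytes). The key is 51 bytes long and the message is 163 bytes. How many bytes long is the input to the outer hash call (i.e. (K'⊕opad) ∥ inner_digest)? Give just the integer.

176

Key is 51 ≤ 128 bytes, zero-padded: |K'| = 128.
Outer input = (K'⊕opad) ∥ H(inner) → 128 + 48 = 176 bytes.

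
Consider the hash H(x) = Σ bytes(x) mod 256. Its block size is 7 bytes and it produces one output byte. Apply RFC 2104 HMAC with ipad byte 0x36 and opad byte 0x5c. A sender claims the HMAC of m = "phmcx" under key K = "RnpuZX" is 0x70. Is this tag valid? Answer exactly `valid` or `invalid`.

valid

Key "RnpuZX" = 52 6e 70 75 5a 58 is 6 bytes ≤ B = 7; zero-pad to 7 bytes: K' = 52 6e 70 75 5a 58 00.
K' ⊕ ipad = 64 58 46 43 6c 6e 36; K' ⊕ opad = 0e 32 2c 29 06 04 5c.
Inner hash: sum = 100+88+70+67+108+110+54+112+104+109+99+120 = 1141; mod 256 = 117 → 75.
Outer hash (recomputed tag): sum = 14+50+44+41+6+4+92+117 = 368; mod 256 = 112 → 70.
Recomputed tag = 70; claimed = 70 → match.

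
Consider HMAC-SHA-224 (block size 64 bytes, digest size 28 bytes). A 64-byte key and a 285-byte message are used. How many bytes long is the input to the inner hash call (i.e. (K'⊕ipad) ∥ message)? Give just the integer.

349

Key is 64 ≤ 64 bytes, zero-padded: |K'| = 64.
Inner input = (K'⊕ipad) ∥ m → 64 + 285 = 349 bytes.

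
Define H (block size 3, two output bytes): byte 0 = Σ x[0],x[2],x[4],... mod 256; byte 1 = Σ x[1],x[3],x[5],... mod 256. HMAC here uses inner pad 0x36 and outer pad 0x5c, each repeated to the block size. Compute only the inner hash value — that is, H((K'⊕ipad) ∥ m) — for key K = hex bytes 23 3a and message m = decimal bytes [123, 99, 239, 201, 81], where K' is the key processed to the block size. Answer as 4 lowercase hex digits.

Key hex bytes 23 3a is 2 bytes ≤ B = 3; zero-pad to 3 bytes: K' = 23 3a 00.
K' ⊕ ipad = 15 0c 36.
Inner input = 15 0c 36 ∥ 7b 63 ef c9 51.
Inner hash: even-index sum = 375 mod 256 = 119; odd-index sum = 455 mod 256 = 199 → 77 c7.

77c7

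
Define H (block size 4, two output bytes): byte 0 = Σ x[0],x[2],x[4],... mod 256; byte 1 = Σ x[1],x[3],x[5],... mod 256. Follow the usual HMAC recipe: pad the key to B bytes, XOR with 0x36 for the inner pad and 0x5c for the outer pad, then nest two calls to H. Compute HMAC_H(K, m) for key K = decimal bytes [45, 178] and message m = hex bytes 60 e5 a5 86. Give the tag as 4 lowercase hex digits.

Key decimal bytes [45, 178] = 2d b2 is 2 bytes ≤ B = 4; zero-pad to 4 bytes: K' = 2d b2 00 00.
K' ⊕ ipad = 1b 84 36 36.  K' ⊕ opad = 71 ee 5c 5c.
Inner input = (K'⊕ipad) ∥ m = 1b 84 36 36 ∥ 60 e5 a5 86.
Inner hash: even-index sum = 342 mod 256 = 86; odd-index sum = 549 mod 256 = 37 → 56 25.
Outer input = (K'⊕opad) ∥ inner = 71 ee 5c 5c ∥ 56 25.
Outer hash (tag): even-index sum = 291 mod 256 = 35; odd-index sum = 367 mod 256 = 111 → 23 6f.

236f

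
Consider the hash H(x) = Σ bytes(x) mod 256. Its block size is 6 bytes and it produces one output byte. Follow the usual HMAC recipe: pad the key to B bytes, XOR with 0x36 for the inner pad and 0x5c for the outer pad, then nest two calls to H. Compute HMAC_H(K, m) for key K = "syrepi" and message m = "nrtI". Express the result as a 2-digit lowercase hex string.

Key "syrepi" = 73 79 72 65 70 69 is exactly B = 6 bytes: K' = 73 79 72 65 70 69.
K' ⊕ ipad = 45 4f 44 53 46 5f.  K' ⊕ opad = 2f 25 2e 39 2c 35.
Inner input = (K'⊕ipad) ∥ m = 45 4f 44 53 46 5f ∥ 6e 72 74 49.
Inner hash: sum = 69+79+68+83+70+95+110+114+116+73 = 877; mod 256 = 109 → 6d.
Outer input = (K'⊕opad) ∥ inner = 2f 25 2e 39 2c 35 ∥ 6d.
Outer hash (tag): sum = 47+37+46+57+44+53+109 = 393; mod 256 = 137 → 89.

89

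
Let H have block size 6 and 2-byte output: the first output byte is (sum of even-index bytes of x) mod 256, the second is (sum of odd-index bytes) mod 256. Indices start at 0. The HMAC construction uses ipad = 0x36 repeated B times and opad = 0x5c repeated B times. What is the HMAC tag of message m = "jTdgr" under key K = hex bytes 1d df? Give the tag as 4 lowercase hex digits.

Key hex bytes 1d df is 2 bytes ≤ B = 6; zero-pad to 6 bytes: K' = 1d df 00 00 00 00.
K' ⊕ ipad = 2b e9 36 36 36 36.  K' ⊕ opad = 41 83 5c 5c 5c 5c.
Inner input = (K'⊕ipad) ∥ m = 2b e9 36 36 36 36 ∥ 6a 54 64 67 72.
Inner hash: even-index sum = 471 mod 256 = 215; odd-index sum = 528 mod 256 = 16 → d7 10.
Outer input = (K'⊕opad) ∥ inner = 41 83 5c 5c 5c 5c ∥ d7 10.
Outer hash (tag): even-index sum = 464 mod 256 = 208; odd-index sum = 331 mod 256 = 75 → d0 4b.

d04b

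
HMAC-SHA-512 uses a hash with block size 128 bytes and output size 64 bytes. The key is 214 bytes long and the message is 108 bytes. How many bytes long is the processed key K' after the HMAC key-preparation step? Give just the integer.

Key is 214 > 128 bytes, so it is hashed to 64 bytes then zero-padded to 128: |K'| = 128.

128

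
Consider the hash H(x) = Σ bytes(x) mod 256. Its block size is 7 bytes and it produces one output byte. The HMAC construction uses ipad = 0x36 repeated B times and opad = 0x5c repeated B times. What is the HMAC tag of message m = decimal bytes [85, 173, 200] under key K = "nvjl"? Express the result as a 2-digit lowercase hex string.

90

Key "nvjl" = 6e 76 6a 6c is 4 bytes ≤ B = 7; zero-pad to 7 bytes: K' = 6e 76 6a 6c 00 00 00.
K' ⊕ ipad = 58 40 5c 5a 36 36 36.  K' ⊕ opad = 32 2a 36 30 5c 5c 5c.
Inner input = (K'⊕ipad) ∥ m = 58 40 5c 5a 36 36 36 ∥ 55 ad c8.
Inner hash: sum = 88+64+92+90+54+54+54+85+173+200 = 954; mod 256 = 186 → ba.
Outer input = (K'⊕opad) ∥ inner = 32 2a 36 30 5c 5c 5c ∥ ba.
Outer hash (tag): sum = 50+42+54+48+92+92+92+186 = 656; mod 256 = 144 → 90.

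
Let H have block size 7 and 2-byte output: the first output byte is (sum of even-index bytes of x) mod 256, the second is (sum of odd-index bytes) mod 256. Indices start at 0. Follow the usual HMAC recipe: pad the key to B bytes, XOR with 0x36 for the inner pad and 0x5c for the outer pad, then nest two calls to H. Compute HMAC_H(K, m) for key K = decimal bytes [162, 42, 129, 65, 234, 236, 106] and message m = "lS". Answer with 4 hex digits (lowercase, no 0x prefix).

Key decimal bytes [162, 42, 129, 65, 234, 236, 106] = a2 2a 81 41 ea ec 6a is exactly B = 7 bytes: K' = a2 2a 81 41 ea ec 6a.
K' ⊕ ipad = 94 1c b7 77 dc da 5c.  K' ⊕ opad = fe 76 dd 1d b6 b0 36.
Inner input = (K'⊕ipad) ∥ m = 94 1c b7 77 dc da 5c ∥ 6c 53.
Inner hash: even-index sum = 726 mod 256 = 214; odd-index sum = 473 mod 256 = 217 → d6 d9.
Outer input = (K'⊕opad) ∥ inner = fe 76 dd 1d b6 b0 36 ∥ d6 d9.
Outer hash (tag): even-index sum = 928 mod 256 = 160; odd-index sum = 537 mod 256 = 25 → a0 19.

a019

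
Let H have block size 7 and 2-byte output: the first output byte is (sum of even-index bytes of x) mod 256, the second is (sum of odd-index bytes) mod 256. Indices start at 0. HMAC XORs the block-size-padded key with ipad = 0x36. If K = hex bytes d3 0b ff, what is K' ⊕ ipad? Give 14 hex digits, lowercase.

e53dc936363636

Key hex bytes d3 0b ff is 3 bytes ≤ B = 7; zero-pad to 7 bytes: K' = d3 0b ff 00 00 00 00.
XOR each byte with 0x36: d3⊕36=e5, 0b⊕36=3d, ff⊕36=c9, 00⊕36=36, 00⊕36=36, 00⊕36=36, 00⊕36=36.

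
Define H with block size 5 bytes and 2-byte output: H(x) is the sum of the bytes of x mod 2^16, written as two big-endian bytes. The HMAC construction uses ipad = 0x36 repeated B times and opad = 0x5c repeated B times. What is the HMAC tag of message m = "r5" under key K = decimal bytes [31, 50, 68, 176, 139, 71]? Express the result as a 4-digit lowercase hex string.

Key decimal bytes [31, 50, 68, 176, 139, 71] = 1f 32 44 b0 8b 47 is 6 bytes > B = 5, so hash it first: H(key) = 02 17, then zero-pad to 5 bytes: K' = 02 17 00 00 00.
K' ⊕ ipad = 34 21 36 36 36.  K' ⊕ opad = 5e 4b 5c 5c 5c.
Inner input = (K'⊕ipad) ∥ m = 34 21 36 36 36 ∥ 72 35.
Inner hash: sum = 52+33+54+54+54+114+53 = 414 → 01 9e.
Outer input = (K'⊕opad) ∥ inner = 5e 4b 5c 5c 5c ∥ 01 9e.
Outer hash (tag): sum = 94+75+92+92+92+1+158 = 604 → 02 5c.

025c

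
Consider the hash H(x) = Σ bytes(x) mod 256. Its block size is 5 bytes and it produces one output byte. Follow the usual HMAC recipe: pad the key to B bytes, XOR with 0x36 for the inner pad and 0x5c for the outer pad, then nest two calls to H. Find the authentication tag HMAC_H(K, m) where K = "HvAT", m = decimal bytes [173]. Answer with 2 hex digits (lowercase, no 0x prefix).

Key "HvAT" = 48 76 41 54 is 4 bytes ≤ B = 5; zero-pad to 5 bytes: K' = 48 76 41 54 00.
K' ⊕ ipad = 7e 40 77 62 36.  K' ⊕ opad = 14 2a 1d 08 5c.
Inner input = (K'⊕ipad) ∥ m = 7e 40 77 62 36 ∥ ad.
Inner hash: sum = 126+64+119+98+54+173 = 634; mod 256 = 122 → 7a.
Outer input = (K'⊕opad) ∥ inner = 14 2a 1d 08 5c ∥ 7a.
Outer hash (tag): sum = 20+42+29+8+92+122 = 313; mod 256 = 57 → 39.

39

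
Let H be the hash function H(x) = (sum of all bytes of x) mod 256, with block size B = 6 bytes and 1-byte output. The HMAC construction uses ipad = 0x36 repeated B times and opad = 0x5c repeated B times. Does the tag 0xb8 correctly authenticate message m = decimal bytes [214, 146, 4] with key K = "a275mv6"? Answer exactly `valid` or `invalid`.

Key "a275mv6" = 61 32 37 35 6d 76 36 is 7 bytes > B = 6, so hash it first: H(key) = 18, then zero-pad to 6 bytes: K' = 18 00 00 00 00 00.
K' ⊕ ipad = 2e 36 36 36 36 36; K' ⊕ opad = 44 5c 5c 5c 5c 5c.
Inner hash: sum = 46+54+54+54+54+54+214+146+4 = 680; mod 256 = 168 → a8.
Outer hash (recomputed tag): sum = 68+92+92+92+92+92+168 = 696; mod 256 = 184 → b8.
Recomputed tag = b8; claimed = b8 → match.

valid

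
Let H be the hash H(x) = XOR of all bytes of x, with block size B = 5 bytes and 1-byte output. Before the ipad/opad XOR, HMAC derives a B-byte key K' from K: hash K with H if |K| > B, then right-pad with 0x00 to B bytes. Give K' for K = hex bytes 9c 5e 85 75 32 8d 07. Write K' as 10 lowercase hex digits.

|K| = 7 > B = 5, so first hash the key.
H(K): XOR 9c⊕5e⊕85⊕75⊕32⊕8d⊕07 = 8a.
Zero-pad H(K) = 8a to 5 bytes: K' = 8a 00 00 00 00.

8a00000000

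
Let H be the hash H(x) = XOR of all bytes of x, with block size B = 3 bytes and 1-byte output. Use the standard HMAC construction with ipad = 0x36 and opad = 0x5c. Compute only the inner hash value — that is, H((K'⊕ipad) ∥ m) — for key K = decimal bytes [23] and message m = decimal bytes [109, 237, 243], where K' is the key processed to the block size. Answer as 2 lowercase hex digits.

Key decimal bytes [23] = 17 is 1 byte ≤ B = 3; zero-pad to 3 bytes: K' = 17 00 00.
K' ⊕ ipad = 21 36 36.
Inner input = 21 36 36 ∥ 6d ed f3.
Inner hash: XOR 21⊕36⊕36⊕6d⊕ed⊕f3 = 52.

52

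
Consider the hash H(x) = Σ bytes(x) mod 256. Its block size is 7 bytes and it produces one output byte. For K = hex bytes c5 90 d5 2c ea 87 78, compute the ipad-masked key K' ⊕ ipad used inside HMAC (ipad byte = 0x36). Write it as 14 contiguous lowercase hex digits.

Key hex bytes c5 90 d5 2c ea 87 78 is exactly B = 7 bytes: K' = c5 90 d5 2c ea 87 78.
XOR each byte with 0x36: c5⊕36=f3, 90⊕36=a6, d5⊕36=e3, 2c⊕36=1a, ea⊕36=dc, 87⊕36=b1, 78⊕36=4e.

f3a6e31adcb14e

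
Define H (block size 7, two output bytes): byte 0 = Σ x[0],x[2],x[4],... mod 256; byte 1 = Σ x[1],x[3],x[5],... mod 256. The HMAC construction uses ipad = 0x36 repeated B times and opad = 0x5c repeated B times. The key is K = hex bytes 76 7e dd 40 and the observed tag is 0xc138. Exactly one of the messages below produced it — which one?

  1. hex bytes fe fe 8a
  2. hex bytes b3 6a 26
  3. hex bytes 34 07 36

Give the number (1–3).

Key hex bytes 76 7e dd 40 is 4 bytes ≤ B = 7; zero-pad to 7 bytes: K' = 76 7e dd 40 00 00 00.
K' ⊕ ipad = 40 48 eb 76 36 36 36; K' ⊕ opad = 2a 22 81 1c 5c 5c 5c.
m1: inner = H(40 48 eb 76 36 36 36 fe fe 8a) = 95 7c; tag = H(2a 22 81 1c 5c 5c 5c 95 7c) = df2f
m2: inner = H(40 48 eb 76 36 36 36 b3 6a 26) = 01 cd; tag = H(2a 22 81 1c 5c 5c 5c 01 cd) = 309b
m3: inner = H(40 48 eb 76 36 36 36 34 07 36) = 9e 5e; tag = H(2a 22 81 1c 5c 5c 5c 9e 5e) = c138 ← matches

3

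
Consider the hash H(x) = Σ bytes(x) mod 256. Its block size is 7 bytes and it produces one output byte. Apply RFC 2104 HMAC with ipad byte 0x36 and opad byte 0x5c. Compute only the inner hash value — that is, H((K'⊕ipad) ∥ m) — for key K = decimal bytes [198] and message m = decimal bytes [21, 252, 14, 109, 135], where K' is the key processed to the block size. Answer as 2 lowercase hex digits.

47

Key decimal bytes [198] = c6 is 1 byte ≤ B = 7; zero-pad to 7 bytes: K' = c6 00 00 00 00 00 00.
K' ⊕ ipad = f0 36 36 36 36 36 36.
Inner input = f0 36 36 36 36 36 36 ∥ 15 fc 0e 6d 87.
Inner hash: sum = 240+54+54+54+54+54+54+21+252+14+109+135 = 1095; mod 256 = 71 → 47.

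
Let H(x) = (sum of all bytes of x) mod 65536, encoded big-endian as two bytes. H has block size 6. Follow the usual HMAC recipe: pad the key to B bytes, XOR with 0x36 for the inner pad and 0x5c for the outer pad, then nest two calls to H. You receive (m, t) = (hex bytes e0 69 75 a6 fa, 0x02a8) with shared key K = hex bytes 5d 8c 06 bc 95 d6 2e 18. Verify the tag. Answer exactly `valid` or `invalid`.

valid

Key hex bytes 5d 8c 06 bc 95 d6 2e 18 is 8 bytes > B = 6, so hash it first: H(key) = 03 5c, then zero-pad to 6 bytes: K' = 03 5c 00 00 00 00.
K' ⊕ ipad = 35 6a 36 36 36 36; K' ⊕ opad = 5f 00 5c 5c 5c 5c.
Inner hash: sum = 53+106+54+54+54+54+224+105+117+166+250 = 1237 → 04 d5.
Outer hash (recomputed tag): sum = 95+0+92+92+92+92+4+213 = 680 → 02 a8.
Recomputed tag = 02a8; claimed = 02a8 → match.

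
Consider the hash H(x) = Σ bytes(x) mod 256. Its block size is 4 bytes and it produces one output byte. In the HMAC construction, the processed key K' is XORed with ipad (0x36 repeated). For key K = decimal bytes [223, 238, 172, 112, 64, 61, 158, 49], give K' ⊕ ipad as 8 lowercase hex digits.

03363636

Key decimal bytes [223, 238, 172, 112, 64, 61, 158, 49] = df ee ac 70 40 3d 9e 31 is 8 bytes > B = 4, so hash it first: H(key) = 35, then zero-pad to 4 bytes: K' = 35 00 00 00.
XOR each byte with 0x36: 35⊕36=03, 00⊕36=36, 00⊕36=36, 00⊕36=36.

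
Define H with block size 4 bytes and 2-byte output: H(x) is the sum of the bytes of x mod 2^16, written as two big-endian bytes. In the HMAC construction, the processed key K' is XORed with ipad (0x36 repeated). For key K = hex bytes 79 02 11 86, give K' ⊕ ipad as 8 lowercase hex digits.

4f3427b0

Key hex bytes 79 02 11 86 is exactly B = 4 bytes: K' = 79 02 11 86.
XOR each byte with 0x36: 79⊕36=4f, 02⊕36=34, 11⊕36=27, 86⊕36=b0.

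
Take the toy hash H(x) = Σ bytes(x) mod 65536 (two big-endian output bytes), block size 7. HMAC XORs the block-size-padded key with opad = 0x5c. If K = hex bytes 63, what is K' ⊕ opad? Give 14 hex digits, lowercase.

Key hex bytes 63 is 1 byte ≤ B = 7; zero-pad to 7 bytes: K' = 63 00 00 00 00 00 00.
XOR each byte with 0x5c: 63⊕5c=3f, 00⊕5c=5c, 00⊕5c=5c, 00⊕5c=5c, 00⊕5c=5c, 00⊕5c=5c, 00⊕5c=5c.

3f5c5c5c5c5c5c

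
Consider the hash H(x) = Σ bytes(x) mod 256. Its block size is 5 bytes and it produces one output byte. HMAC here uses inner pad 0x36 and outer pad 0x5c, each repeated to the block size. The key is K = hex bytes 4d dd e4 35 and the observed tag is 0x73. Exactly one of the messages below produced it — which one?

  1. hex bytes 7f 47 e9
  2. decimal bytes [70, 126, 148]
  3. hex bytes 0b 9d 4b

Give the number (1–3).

3

Key hex bytes 4d dd e4 35 is 4 bytes ≤ B = 5; zero-pad to 5 bytes: K' = 4d dd e4 35 00.
K' ⊕ ipad = 7b eb d2 03 36; K' ⊕ opad = 11 81 b8 69 5c.
m1: inner = H(7b eb d2 03 36 7f 47 e9) = 20; tag = H(11 81 b8 69 5c 20) = 2f
m2: inner = H(7b eb d2 03 36 46 7e 94) = c9; tag = H(11 81 b8 69 5c c9) = d8
m3: inner = H(7b eb d2 03 36 0b 9d 4b) = 64; tag = H(11 81 b8 69 5c 64) = 73 ← matches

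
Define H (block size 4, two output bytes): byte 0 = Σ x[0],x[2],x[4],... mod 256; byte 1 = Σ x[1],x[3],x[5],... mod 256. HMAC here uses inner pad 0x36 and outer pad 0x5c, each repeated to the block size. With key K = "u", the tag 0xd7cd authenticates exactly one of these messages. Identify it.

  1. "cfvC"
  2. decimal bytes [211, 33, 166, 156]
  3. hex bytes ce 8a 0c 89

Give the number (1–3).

Key "u" = 75 is 1 byte ≤ B = 4; zero-pad to 4 bytes: K' = 75 00 00 00.
K' ⊕ ipad = 43 36 36 36; K' ⊕ opad = 29 5c 5c 5c.
m1: inner = H(43 36 36 36 63 66 76 43) = 52 15; tag = H(29 5c 5c 5c 52 15) = d7cd ← matches
m2: inner = H(43 36 36 36 d3 21 a6 9c) = f2 29; tag = H(29 5c 5c 5c f2 29) = 77e1
m3: inner = H(43 36 36 36 ce 8a 0c 89) = 53 7f; tag = H(29 5c 5c 5c 53 7f) = d837

1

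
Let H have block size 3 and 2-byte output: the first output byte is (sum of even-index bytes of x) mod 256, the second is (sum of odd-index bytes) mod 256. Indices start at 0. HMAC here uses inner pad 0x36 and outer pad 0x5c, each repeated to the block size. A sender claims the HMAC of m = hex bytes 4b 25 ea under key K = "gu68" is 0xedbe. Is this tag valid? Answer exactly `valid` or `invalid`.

invalid

Key "gu68" = 67 75 36 38 is 4 bytes > B = 3, so hash it first: H(key) = 9d ad, then zero-pad to 3 bytes: K' = 9d ad 00.
K' ⊕ ipad = ab 9b 36; K' ⊕ opad = c1 f1 5c.
Inner hash: even-index sum = 262 mod 256 = 6; odd-index sum = 464 mod 256 = 208 → 06 d0.
Outer hash (recomputed tag): even-index sum = 493 mod 256 = 237; odd-index sum = 247 mod 256 = 247 → ed f7.
Recomputed tag = edf7; claimed = edbe → mismatch.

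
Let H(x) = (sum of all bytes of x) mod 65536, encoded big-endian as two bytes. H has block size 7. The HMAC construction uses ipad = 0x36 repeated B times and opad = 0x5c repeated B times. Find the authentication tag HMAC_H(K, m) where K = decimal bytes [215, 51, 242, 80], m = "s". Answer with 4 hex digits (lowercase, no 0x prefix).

Key decimal bytes [215, 51, 242, 80] = d7 33 f2 50 is 4 bytes ≤ B = 7; zero-pad to 7 bytes: K' = d7 33 f2 50 00 00 00.
K' ⊕ ipad = e1 05 c4 66 36 36 36.  K' ⊕ opad = 8b 6f ae 0c 5c 5c 5c.
Inner input = (K'⊕ipad) ∥ m = e1 05 c4 66 36 36 36 ∥ 73.
Inner hash: sum = 225+5+196+102+54+54+54+115 = 805 → 03 25.
Outer input = (K'⊕opad) ∥ inner = 8b 6f ae 0c 5c 5c 5c ∥ 03 25.
Outer hash (tag): sum = 139+111+174+12+92+92+92+3+37 = 752 → 02 f0.

02f0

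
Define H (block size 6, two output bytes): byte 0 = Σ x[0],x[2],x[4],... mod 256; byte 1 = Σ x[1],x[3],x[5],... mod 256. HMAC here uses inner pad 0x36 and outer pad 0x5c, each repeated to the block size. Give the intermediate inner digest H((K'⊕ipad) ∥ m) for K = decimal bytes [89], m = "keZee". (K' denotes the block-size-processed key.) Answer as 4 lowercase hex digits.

Key decimal bytes [89] = 59 is 1 byte ≤ B = 6; zero-pad to 6 bytes: K' = 59 00 00 00 00 00.
K' ⊕ ipad = 6f 36 36 36 36 36.
Inner input = 6f 36 36 36 36 36 ∥ 6b 65 5a 65 65.
Inner hash: even-index sum = 517 mod 256 = 5; odd-index sum = 364 mod 256 = 108 → 05 6c.

056c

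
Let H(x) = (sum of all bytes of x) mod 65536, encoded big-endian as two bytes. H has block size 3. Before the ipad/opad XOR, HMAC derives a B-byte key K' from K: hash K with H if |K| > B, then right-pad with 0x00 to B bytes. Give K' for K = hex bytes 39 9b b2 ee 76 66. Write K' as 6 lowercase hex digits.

035000

|K| = 6 > B = 3, so first hash the key.
H(K): sum = 57+155+178+238+118+102 = 848 → 03 50.
Zero-pad H(K) = 03 50 to 3 bytes: K' = 03 50 00.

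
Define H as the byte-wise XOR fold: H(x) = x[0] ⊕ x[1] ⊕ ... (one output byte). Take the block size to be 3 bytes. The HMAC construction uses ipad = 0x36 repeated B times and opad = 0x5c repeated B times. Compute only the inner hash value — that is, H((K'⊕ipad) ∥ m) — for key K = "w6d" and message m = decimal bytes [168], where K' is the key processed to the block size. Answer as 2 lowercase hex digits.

Key "w6d" = 77 36 64 is exactly B = 3 bytes: K' = 77 36 64.
K' ⊕ ipad = 41 00 52.
Inner input = 41 00 52 ∥ a8.
Inner hash: XOR 41⊕00⊕52⊕a8 = bb.

bb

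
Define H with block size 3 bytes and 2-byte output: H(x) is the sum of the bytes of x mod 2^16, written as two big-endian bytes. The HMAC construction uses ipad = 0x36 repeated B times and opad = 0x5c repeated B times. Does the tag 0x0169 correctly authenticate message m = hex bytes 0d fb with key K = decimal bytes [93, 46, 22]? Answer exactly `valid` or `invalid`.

Key decimal bytes [93, 46, 22] = 5d 2e 16 is exactly B = 3 bytes: K' = 5d 2e 16.
K' ⊕ ipad = 6b 18 20; K' ⊕ opad = 01 72 4a.
Inner hash: sum = 107+24+32+13+251 = 427 → 01 ab.
Outer hash (recomputed tag): sum = 1+114+74+1+171 = 361 → 01 69.
Recomputed tag = 0169; claimed = 0169 → match.

valid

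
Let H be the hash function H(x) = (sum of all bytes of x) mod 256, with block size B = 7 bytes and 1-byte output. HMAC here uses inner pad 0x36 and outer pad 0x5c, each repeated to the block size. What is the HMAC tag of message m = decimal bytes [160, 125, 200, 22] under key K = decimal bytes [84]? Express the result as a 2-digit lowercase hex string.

d1

Key decimal bytes [84] = 54 is 1 byte ≤ B = 7; zero-pad to 7 bytes: K' = 54 00 00 00 00 00 00.
K' ⊕ ipad = 62 36 36 36 36 36 36.  K' ⊕ opad = 08 5c 5c 5c 5c 5c 5c.
Inner input = (K'⊕ipad) ∥ m = 62 36 36 36 36 36 36 ∥ a0 7d c8 16.
Inner hash: sum = 98+54+54+54+54+54+54+160+125+200+22 = 929; mod 256 = 161 → a1.
Outer input = (K'⊕opad) ∥ inner = 08 5c 5c 5c 5c 5c 5c ∥ a1.
Outer hash (tag): sum = 8+92+92+92+92+92+92+161 = 721; mod 256 = 209 → d1.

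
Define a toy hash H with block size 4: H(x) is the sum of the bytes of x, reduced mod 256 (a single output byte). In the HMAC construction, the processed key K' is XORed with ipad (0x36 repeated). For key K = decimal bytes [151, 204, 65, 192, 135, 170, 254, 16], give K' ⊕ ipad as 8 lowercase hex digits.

Key decimal bytes [151, 204, 65, 192, 135, 170, 254, 16] = 97 cc 41 c0 87 aa fe 10 is 8 bytes > B = 4, so hash it first: H(key) = a3, then zero-pad to 4 bytes: K' = a3 00 00 00.
XOR each byte with 0x36: a3⊕36=95, 00⊕36=36, 00⊕36=36, 00⊕36=36.

95363636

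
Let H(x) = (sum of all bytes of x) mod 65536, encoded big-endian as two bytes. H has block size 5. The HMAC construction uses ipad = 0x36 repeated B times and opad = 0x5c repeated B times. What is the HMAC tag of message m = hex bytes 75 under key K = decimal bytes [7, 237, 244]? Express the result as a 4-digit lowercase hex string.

031d

Key decimal bytes [7, 237, 244] = 07 ed f4 is 3 bytes ≤ B = 5; zero-pad to 5 bytes: K' = 07 ed f4 00 00.
K' ⊕ ipad = 31 db c2 36 36.  K' ⊕ opad = 5b b1 a8 5c 5c.
Inner input = (K'⊕ipad) ∥ m = 31 db c2 36 36 ∥ 75.
Inner hash: sum = 49+219+194+54+54+117 = 687 → 02 af.
Outer input = (K'⊕opad) ∥ inner = 5b b1 a8 5c 5c ∥ 02 af.
Outer hash (tag): sum = 91+177+168+92+92+2+175 = 797 → 03 1d.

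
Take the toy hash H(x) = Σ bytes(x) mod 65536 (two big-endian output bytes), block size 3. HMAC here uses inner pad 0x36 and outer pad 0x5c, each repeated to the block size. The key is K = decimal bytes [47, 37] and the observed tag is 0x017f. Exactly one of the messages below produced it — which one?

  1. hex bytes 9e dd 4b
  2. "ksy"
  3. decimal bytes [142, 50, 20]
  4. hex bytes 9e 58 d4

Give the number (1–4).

3

Key decimal bytes [47, 37] = 2f 25 is 2 bytes ≤ B = 3; zero-pad to 3 bytes: K' = 2f 25 00.
K' ⊕ ipad = 19 13 36; K' ⊕ opad = 73 79 5c.
m1: inner = H(19 13 36 9e dd 4b) = 02 28; tag = H(73 79 5c 02 28) = 0172
m2: inner = H(19 13 36 6b 73 79) = 01 b9; tag = H(73 79 5c 01 b9) = 0202
m3: inner = H(19 13 36 8e 32 14) = 01 36; tag = H(73 79 5c 01 36) = 017f ← matches
m4: inner = H(19 13 36 9e 58 d4) = 02 2c; tag = H(73 79 5c 02 2c) = 0176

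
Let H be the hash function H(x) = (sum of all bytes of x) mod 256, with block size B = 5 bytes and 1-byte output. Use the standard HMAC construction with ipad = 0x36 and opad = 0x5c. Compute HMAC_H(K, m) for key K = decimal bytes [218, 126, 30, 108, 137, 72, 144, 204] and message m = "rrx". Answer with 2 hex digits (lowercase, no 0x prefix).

30

Key decimal bytes [218, 126, 30, 108, 137, 72, 144, 204] = da 7e 1e 6c 89 48 90 cc is 8 bytes > B = 5, so hash it first: H(key) = 0f, then zero-pad to 5 bytes: K' = 0f 00 00 00 00.
K' ⊕ ipad = 39 36 36 36 36.  K' ⊕ opad = 53 5c 5c 5c 5c.
Inner input = (K'⊕ipad) ∥ m = 39 36 36 36 36 ∥ 72 72 78.
Inner hash: sum = 57+54+54+54+54+114+114+120 = 621; mod 256 = 109 → 6d.
Outer input = (K'⊕opad) ∥ inner = 53 5c 5c 5c 5c ∥ 6d.
Outer hash (tag): sum = 83+92+92+92+92+109 = 560; mod 256 = 48 → 30.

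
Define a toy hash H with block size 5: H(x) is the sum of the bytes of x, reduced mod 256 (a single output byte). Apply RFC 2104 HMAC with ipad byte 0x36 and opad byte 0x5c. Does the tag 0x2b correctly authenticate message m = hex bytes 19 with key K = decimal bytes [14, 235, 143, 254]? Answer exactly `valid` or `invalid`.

invalid

Key decimal bytes [14, 235, 143, 254] = 0e eb 8f fe is 4 bytes ≤ B = 5; zero-pad to 5 bytes: K' = 0e eb 8f fe 00.
K' ⊕ ipad = 38 dd b9 c8 36; K' ⊕ opad = 52 b7 d3 a2 5c.
Inner hash: sum = 56+221+185+200+54+25 = 741; mod 256 = 229 → e5.
Outer hash (recomputed tag): sum = 82+183+211+162+92+229 = 959; mod 256 = 191 → bf.
Recomputed tag = bf; claimed = 2b → mismatch.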